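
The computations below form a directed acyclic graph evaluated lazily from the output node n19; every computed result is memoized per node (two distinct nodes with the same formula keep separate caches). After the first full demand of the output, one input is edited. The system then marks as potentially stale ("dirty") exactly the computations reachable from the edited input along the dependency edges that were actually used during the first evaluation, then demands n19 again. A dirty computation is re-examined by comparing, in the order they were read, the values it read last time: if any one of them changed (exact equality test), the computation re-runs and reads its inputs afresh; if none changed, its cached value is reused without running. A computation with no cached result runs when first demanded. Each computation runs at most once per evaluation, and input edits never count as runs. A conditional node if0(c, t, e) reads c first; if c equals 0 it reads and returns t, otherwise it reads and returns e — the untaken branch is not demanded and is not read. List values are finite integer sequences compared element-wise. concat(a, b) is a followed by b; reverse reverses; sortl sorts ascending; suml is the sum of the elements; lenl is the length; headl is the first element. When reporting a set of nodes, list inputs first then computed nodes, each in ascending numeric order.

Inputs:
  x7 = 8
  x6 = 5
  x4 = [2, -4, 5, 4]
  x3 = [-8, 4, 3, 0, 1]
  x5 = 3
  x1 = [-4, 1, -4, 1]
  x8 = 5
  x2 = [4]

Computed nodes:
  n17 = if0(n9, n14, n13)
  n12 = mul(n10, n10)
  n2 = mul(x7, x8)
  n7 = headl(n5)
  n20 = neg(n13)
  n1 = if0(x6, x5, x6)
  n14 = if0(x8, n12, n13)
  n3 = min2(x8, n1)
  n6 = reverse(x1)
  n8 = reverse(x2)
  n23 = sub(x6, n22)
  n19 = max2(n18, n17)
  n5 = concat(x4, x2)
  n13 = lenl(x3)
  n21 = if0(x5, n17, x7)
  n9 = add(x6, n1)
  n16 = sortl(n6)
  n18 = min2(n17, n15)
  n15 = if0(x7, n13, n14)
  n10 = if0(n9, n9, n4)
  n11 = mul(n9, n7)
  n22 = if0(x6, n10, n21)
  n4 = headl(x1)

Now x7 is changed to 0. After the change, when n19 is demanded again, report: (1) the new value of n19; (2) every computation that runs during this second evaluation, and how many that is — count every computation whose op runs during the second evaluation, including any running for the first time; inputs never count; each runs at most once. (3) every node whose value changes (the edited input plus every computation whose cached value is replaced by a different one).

First demand of the output computes:
  n1 = if0(x6=5 -> else branch x6) = 5
  n9 = add(5, 5) = 10
  n13 = lenl([-8, 4, 3, 0, 1]) = 5
  n14 = if0(x8=5 -> else branch n13) = 5
  n15 = if0(x7=8 -> else branch n14) = 5
  n17 = if0(n9=10 -> else branch n13) = 5
  n18 = min2(5, 5) = 5
  n19 = max2(5, 5) = 5

After the edit, cleaning proceeds:
  n15: a read changed (x7 8->0) — executes, giving 5 — identical to its old value.
  n18: dirty, but its reads are unchanged (n17 unchanged, n15 unchanged); cached 5 stands.
  n19: dirty, but its reads are unchanged (n18 unchanged, n17 unchanged); cached 5 stands.

Note the absorption at n15: it re-runs yet its value is the same, leaving the output's value untouched.

Demanding n19 again yields 5.
1 computations run: n15.
The nodes whose values change: x7.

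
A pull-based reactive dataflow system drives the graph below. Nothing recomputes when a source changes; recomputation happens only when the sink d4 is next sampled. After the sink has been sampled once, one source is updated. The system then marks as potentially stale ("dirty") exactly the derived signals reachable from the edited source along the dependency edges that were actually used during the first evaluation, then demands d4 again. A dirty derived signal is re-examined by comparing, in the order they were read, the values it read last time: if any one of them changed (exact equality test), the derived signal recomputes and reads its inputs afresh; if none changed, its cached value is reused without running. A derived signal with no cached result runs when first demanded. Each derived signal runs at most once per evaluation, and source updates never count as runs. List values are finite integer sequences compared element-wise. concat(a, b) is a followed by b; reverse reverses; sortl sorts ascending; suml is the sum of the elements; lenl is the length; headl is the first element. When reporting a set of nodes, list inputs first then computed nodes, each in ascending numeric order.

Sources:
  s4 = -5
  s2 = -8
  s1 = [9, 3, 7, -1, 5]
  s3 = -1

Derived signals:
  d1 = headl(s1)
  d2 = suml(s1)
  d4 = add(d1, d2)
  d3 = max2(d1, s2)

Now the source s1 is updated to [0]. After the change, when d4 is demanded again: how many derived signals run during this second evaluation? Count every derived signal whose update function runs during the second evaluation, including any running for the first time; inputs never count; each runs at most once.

First evaluation (everything demanded from the output):
  d1 = headl([9, 3, 7, -1, 5]) = 9
  d2 = suml([9, 3, 7, -1, 5]) = 23
  d4 = add(9, 23) = 32

Propagation after the edit:
  d1: runs — s1 [9, 3, 7, -1, 5]->[0]; result 0.
  d2: runs — s1 [9, 3, 7, -1, 5]->[0]; result 0.
  d4: runs — d1 9->0; d2 23->0; result 0.

Derived signals that run: d1, d2, d4 — 3 in total.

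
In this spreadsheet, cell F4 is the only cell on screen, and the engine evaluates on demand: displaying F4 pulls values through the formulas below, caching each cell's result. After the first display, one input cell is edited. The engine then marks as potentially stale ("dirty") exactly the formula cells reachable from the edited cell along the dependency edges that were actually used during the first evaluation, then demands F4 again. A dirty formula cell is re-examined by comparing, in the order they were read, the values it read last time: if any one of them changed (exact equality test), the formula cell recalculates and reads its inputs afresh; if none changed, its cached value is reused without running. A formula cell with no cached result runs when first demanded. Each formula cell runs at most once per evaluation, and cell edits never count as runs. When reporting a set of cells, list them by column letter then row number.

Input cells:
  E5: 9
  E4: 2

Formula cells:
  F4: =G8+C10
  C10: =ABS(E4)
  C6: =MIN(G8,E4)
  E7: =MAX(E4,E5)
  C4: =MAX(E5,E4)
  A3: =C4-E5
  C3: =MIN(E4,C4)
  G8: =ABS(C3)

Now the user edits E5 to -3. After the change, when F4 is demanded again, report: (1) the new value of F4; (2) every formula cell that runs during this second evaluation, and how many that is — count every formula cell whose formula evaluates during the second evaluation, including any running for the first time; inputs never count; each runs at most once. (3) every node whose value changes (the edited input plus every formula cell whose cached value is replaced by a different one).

Initial pass — values computed on the first demand:
  C4 = MAX(9, 2) = 9
  C3 = MIN(2, 9) = 2
  C10 = ABS(2) = 2
  G8 = ABS(2) = 2
  F4 = 2 + 2 = 4

Second demand — change propagation:
  C4: re-runs because E5 9->-3; new result 2.
  C3: re-runs because C4 9->2; new result 2 (unchanged).
  G8: re-examined; everything it read last time is the same (C3 unchanged) — cache 2 kept, no run.
  F4: re-examined; everything it read last time is the same (G8 unchanged, C10 unchanged) — cache 4 kept, no run.

The important point: C3 recomputes to an identical value, and the output ends up unchanged.

F4 now evaluates to 4.
Run set: C3, C4 (2 run).
Changed values: C4, E5.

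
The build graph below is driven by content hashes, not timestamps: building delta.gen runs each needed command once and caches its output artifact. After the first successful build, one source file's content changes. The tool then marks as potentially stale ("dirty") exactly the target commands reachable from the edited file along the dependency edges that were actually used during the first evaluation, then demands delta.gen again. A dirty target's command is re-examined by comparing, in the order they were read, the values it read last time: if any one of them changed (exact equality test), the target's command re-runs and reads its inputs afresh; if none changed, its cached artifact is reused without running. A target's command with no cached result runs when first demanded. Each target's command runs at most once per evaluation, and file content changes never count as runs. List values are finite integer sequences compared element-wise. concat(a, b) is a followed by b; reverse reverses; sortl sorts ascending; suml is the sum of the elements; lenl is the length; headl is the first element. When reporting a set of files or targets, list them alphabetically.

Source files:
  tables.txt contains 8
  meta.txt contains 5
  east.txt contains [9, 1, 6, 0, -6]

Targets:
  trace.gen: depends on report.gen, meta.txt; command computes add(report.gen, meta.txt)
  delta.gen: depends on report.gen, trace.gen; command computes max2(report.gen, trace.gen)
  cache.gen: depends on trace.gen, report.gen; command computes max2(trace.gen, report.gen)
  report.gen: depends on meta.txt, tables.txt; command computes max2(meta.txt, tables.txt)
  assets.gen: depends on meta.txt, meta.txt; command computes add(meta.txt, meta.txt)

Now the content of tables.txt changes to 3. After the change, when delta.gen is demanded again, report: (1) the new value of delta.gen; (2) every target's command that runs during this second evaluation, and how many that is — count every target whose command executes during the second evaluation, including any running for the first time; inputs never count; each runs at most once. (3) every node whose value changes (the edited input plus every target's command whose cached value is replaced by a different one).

Initial pass — values computed on the first demand:
  report.gen = max2(5, 8) = 8
  trace.gen = add(8, 5) = 13
  delta.gen = max2(8, 13) = 13

Second demand — change propagation:
  report.gen: re-runs because tables.txt 8->3; new result 5.
  trace.gen: re-runs because report.gen 8->5; new result 10.
  delta.gen: re-runs because report.gen 8->5; trace.gen 13->10; new result 10.

delta.gen now evaluates to 10.
Run set: delta.gen, report.gen, trace.gen (3 run).
Changed values: delta.gen, report.gen, tables.txt, trace.gen.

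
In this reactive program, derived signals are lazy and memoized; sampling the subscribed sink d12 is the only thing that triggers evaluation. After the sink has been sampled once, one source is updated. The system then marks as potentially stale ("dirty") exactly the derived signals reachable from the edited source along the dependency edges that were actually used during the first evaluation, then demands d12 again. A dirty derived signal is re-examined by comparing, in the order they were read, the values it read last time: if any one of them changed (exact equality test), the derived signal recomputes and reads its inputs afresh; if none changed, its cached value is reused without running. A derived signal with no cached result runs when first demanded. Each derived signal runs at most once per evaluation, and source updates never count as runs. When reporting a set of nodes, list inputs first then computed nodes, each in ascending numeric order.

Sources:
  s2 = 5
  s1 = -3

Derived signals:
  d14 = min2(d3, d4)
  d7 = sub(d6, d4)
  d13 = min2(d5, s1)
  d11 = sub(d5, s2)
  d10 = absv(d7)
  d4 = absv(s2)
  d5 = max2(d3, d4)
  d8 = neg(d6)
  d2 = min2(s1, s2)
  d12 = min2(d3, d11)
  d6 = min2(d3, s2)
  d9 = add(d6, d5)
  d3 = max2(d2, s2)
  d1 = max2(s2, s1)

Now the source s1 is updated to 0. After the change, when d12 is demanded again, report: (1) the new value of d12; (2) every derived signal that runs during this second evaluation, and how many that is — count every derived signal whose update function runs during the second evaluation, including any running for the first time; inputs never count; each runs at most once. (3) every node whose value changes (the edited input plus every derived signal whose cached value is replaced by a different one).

First demand of the output computes:
  d2 = min2(-3, 5) = -3
  d3 = max2(-3, 5) = 5
  d4 = absv(5) = 5
  d5 = max2(5, 5) = 5
  d11 = sub(5, 5) = 0
  d12 = min2(5, 0) = 0

After the edit, cleaning proceeds:
  d2: a read changed (s1 -3->0) — executes, giving 0.
  d3: a read changed (d2 -3->0) — executes, giving 5 — identical to its old value.
  d5: dirty, but its reads are unchanged (d3 unchanged, d4 unchanged); cached 5 stands.
  d11: dirty, but its reads are unchanged (d5 unchanged, s2 unchanged); cached 0 stands.
  d12: dirty, but its reads are unchanged (d3 unchanged, d11 unchanged); cached 0 stands.

Note the absorption at d3: it re-runs yet its value is the same, leaving the output's value untouched.

Demanding d12 again yields 0.
2 derived signals run: d2, d3.
The nodes whose values change: s1, d2.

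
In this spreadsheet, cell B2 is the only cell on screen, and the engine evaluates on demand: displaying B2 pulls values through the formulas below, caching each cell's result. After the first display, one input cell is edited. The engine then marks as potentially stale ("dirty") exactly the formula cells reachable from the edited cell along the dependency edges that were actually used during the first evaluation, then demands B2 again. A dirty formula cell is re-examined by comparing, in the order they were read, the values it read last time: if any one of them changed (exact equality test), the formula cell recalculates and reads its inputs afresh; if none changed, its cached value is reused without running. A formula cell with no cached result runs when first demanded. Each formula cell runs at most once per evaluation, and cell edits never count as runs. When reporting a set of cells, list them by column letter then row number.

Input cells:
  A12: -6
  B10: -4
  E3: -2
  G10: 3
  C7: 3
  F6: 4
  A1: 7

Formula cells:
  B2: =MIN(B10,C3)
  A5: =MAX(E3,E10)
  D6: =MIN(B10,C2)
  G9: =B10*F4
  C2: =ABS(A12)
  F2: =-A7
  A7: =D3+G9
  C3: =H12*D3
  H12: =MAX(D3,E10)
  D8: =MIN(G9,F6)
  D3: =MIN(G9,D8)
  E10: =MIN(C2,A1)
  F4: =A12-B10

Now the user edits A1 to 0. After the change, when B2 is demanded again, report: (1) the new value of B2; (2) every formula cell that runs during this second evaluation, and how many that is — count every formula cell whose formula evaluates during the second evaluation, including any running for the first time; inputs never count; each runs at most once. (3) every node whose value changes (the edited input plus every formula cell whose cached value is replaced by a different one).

B2 now evaluates to -4.
Run set: B2, C3, E10, H12 (4 run).
Changed values: A1, C3, E10, H12.

Initial pass — values computed on the first demand:
  C2 = ABS(-6) = 6
  E10 = MIN(6, 7) = 6
  F4 = -6 - -4 = -2
  G9 = -4 * -2 = 8
  D8 = MIN(8, 4) = 4
  D3 = MIN(8, 4) = 4
  H12 = MAX(4, 6) = 6
  C3 = 6 * 4 = 24
  B2 = MIN(-4, 24) = -4

Second demand — change propagation:
  E10: re-runs because A1 7->0; new result 0.
  H12: re-runs because E10 6->0; new result 4.
  C3: re-runs because H12 6->4; new result 16.
  B2: re-runs because C3 24->16; new result -4 (unchanged).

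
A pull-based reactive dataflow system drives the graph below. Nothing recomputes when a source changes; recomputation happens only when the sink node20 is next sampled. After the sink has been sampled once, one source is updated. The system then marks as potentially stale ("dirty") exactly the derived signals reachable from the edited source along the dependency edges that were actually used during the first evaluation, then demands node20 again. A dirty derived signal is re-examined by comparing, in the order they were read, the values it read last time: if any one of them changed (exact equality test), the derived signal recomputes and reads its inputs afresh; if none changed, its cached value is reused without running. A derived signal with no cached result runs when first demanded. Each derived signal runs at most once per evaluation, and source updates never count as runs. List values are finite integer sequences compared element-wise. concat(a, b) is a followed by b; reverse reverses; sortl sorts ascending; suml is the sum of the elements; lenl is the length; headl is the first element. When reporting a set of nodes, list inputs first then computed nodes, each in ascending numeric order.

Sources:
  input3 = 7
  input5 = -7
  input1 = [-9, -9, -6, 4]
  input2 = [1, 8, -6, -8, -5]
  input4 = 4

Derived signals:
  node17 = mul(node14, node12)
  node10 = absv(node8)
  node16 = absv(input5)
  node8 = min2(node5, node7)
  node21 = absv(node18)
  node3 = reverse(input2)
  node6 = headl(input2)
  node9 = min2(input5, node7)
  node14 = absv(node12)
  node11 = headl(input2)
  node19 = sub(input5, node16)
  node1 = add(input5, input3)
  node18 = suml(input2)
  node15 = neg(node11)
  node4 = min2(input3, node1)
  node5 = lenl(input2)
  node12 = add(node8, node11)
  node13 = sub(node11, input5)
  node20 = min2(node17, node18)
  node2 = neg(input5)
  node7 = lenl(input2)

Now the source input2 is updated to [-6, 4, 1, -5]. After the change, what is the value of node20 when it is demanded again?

New value of node20: -6.

First evaluation (everything demanded from the output):
  node5 = lenl([1, 8, -6, -8, -5]) = 5
  node7 = lenl([1, 8, -6, -8, -5]) = 5
  node8 = min2(5, 5) = 5
  node11 = headl([1, 8, -6, -8, -5]) = 1
  node12 = add(5, 1) = 6
  node14 = absv(6) = 6
  node17 = mul(6, 6) = 36
  node18 = suml([1, 8, -6, -8, -5]) = -10
  node20 = min2(36, -10) = -10

Propagation after the edit:
  node5: runs — input2 [1, 8, -6, -8, -5]->[-6, 4, 1, -5]; result 4.
  node7: runs — input2 [1, 8, -6, -8, -5]->[-6, 4, 1, -5]; result 4.
  node8: runs — node5 5->4; node7 5->4; result 4.
  node11: runs — input2 [1, 8, -6, -8, -5]->[-6, 4, 1, -5]; result -6.
  node12: runs — node8 5->4; node11 1->-6; result -2.
  node14: runs — node12 6->-2; result 2.
  node17: runs — node14 6->2; node12 6->-2; result -4.
  node18: runs — input2 [1, 8, -6, -8, -5]->[-6, 4, 1, -5]; result -6.
  node20: runs — node17 36->-4; node18 -10->-6; result -6.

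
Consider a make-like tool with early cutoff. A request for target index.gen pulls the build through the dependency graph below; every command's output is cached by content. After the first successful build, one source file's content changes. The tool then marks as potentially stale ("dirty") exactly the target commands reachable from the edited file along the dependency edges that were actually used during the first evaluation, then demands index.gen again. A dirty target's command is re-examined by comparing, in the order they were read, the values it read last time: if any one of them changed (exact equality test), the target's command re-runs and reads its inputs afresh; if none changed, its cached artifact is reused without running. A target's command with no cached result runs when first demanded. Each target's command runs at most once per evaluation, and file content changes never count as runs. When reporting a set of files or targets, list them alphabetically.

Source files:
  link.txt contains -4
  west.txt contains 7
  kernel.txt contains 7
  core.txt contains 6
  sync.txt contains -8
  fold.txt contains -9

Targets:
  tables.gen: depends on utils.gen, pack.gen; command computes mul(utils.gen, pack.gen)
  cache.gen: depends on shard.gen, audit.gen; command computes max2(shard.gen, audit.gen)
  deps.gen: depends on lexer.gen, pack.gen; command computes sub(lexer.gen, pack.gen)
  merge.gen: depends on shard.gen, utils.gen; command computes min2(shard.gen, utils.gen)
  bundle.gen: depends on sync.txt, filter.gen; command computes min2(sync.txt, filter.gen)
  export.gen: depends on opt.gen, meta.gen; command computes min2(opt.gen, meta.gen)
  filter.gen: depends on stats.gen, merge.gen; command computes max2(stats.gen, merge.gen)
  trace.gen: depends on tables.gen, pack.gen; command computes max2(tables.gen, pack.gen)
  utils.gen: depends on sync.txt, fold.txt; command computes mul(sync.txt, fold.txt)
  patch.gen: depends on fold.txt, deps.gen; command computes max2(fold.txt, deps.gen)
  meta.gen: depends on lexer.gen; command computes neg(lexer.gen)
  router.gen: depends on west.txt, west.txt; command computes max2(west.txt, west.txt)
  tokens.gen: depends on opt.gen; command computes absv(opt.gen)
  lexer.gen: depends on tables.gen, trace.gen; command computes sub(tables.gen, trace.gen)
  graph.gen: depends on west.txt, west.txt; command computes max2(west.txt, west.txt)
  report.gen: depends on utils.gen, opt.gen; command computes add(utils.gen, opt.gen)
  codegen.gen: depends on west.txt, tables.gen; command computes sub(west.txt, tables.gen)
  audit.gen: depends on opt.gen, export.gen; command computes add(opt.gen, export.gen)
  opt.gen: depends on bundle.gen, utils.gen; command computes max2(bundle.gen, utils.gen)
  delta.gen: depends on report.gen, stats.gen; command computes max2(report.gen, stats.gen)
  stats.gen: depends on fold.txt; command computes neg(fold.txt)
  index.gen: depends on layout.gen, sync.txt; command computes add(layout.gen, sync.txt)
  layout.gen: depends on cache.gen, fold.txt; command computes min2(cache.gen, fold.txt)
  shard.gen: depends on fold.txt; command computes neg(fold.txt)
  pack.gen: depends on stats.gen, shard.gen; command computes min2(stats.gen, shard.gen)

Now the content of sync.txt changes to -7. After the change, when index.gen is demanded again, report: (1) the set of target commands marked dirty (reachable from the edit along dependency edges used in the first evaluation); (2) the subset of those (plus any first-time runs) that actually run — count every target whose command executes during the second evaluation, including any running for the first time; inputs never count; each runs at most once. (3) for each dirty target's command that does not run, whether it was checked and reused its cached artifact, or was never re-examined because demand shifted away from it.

The edit dirties: audit.gen, bundle.gen, cache.gen, export.gen, filter.gen, index.gen, layout.gen, lexer.gen, merge.gen, meta.gen, opt.gen, tables.gen, trace.gen, utils.gen.
12 target commands run: audit.gen, bundle.gen, cache.gen, export.gen, index.gen, layout.gen, lexer.gen, merge.gen, opt.gen, tables.gen, trace.gen, utils.gen.
Cache hits after checking: filter.gen, meta.gen.
Note where the cutoff bites: filter.gen is checked, finds nothing changed, and keeps its cache.

First demand of the output computes:
  shard.gen = neg(-9) = 9
  stats.gen = neg(-9) = 9
  pack.gen = min2(9, 9) = 9
  utils.gen = mul(-8, -9) = 72
  merge.gen = min2(9, 72) = 9
  filter.gen = max2(9, 9) = 9
  bundle.gen = min2(-8, 9) = -8
  opt.gen = max2(-8, 72) = 72
  tables.gen = mul(72, 9) = 648
  trace.gen = max2(648, 9) = 648
  lexer.gen = sub(648, 648) = 0
  meta.gen = neg(0) = 0
  export.gen = min2(72, 0) = 0
  audit.gen = add(72, 0) = 72
  cache.gen = max2(9, 72) = 72
  layout.gen = min2(72, -9) = -9
  index.gen = add(-9, -8) = -17

After the edit, cleaning proceeds:
  utils.gen: a read changed (sync.txt -8->-7) — executes, giving 63.
  merge.gen: a read changed (utils.gen 72->63) — executes, giving 9 — identical to its old value.
  filter.gen: dirty, but its reads are unchanged (stats.gen unchanged, merge.gen unchanged); cached 9 stands.
  bundle.gen: a read changed (sync.txt -8->-7) — executes, giving -7.
  opt.gen: a read changed (bundle.gen -8->-7; utils.gen 72->63) — executes, giving 63.
  tables.gen: a read changed (utils.gen 72->63) — executes, giving 567.
  trace.gen: a read changed (tables.gen 648->567) — executes, giving 567.
  lexer.gen: a read changed (tables.gen 648->567; trace.gen 648->567) — executes, giving 0 — identical to its old value.
  meta.gen: dirty, but its reads are unchanged (lexer.gen unchanged); cached 0 stands.
  export.gen: a read changed (opt.gen 72->63) — executes, giving 0 — identical to its old value.
  audit.gen: a read changed (opt.gen 72->63) — executes, giving 63.
  cache.gen: a read changed (audit.gen 72->63) — executes, giving 63.
  layout.gen: a read changed (cache.gen 72->63) — executes, giving -9 — identical to its old value.
  index.gen: a read changed (sync.txt -8->-7) — executes, giving -16.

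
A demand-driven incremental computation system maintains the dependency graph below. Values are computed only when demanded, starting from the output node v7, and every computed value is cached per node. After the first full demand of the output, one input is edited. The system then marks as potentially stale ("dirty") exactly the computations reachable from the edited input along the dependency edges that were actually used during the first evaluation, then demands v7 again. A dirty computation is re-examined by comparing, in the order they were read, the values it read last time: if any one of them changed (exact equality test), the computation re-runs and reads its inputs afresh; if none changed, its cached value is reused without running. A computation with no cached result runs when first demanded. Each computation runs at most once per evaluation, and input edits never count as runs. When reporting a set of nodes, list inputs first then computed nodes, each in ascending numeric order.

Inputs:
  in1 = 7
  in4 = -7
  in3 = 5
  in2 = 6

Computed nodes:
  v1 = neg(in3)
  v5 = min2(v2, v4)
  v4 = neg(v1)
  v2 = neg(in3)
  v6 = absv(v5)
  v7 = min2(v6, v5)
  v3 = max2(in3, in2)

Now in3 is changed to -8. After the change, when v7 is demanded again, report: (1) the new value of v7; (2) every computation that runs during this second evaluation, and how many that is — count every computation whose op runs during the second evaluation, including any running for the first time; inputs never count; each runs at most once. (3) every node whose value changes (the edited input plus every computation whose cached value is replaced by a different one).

New value of v7: -8.
Computations that run: v1, v2, v4, v5, v6, v7 — 6 in total.
Values that change: in3, v1, v2, v4, v5, v6, v7.

First evaluation (everything demanded from the output):
  v1 = neg(5) = -5
  v2 = neg(5) = -5
  v4 = neg(-5) = 5
  v5 = min2(-5, 5) = -5
  v6 = absv(-5) = 5
  v7 = min2(5, -5) = -5

Propagation after the edit:
  v1: runs — in3 5->-8; result 8.
  v2: runs — in3 5->-8; result 8.
  v4: runs — v1 -5->8; result -8.
  v5: runs — v2 -5->8; v4 5->-8; result -8.
  v6: runs — v5 -5->-8; result 8.
  v7: runs — v6 5->8; v5 -5->-8; result -8.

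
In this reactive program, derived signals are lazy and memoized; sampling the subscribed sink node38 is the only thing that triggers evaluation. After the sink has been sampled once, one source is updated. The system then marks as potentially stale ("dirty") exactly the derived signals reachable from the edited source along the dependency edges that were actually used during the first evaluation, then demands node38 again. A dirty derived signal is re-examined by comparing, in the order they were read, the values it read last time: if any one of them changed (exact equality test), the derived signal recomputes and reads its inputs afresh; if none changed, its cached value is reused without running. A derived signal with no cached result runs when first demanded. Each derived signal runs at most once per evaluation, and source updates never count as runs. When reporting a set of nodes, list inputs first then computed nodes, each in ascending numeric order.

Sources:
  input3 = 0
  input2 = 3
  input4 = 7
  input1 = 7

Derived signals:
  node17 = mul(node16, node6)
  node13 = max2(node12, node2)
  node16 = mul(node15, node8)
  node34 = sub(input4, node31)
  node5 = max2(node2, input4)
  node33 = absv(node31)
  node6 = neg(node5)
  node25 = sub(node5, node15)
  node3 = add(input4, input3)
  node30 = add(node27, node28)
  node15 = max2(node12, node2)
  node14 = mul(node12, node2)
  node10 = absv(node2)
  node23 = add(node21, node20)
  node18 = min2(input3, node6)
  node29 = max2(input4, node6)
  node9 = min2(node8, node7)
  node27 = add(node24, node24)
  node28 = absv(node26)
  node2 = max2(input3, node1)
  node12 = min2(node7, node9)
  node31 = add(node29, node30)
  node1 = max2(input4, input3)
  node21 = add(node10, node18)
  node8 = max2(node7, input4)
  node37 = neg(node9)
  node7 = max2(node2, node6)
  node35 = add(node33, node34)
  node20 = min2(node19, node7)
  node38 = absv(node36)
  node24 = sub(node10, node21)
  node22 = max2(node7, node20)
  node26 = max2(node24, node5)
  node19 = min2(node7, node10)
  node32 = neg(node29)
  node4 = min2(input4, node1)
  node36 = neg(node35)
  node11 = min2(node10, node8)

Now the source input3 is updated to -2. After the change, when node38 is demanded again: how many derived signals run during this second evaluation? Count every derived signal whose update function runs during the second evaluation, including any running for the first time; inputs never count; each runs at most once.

3 derived signals run: node1, node2, node18.
Note where the cutoff bites: node5 is checked, finds nothing changed, and keeps its cache.

First demand of the output computes:
  node1 = max2(7, 0) = 7
  node2 = max2(0, 7) = 7
  node5 = max2(7, 7) = 7
  node6 = neg(7) = -7
  node10 = absv(7) = 7
  node18 = min2(0, -7) = -7
  node21 = add(7, -7) = 0
  node24 = sub(7, 0) = 7
  node26 = max2(7, 7) = 7
  node27 = add(7, 7) = 14
  node28 = absv(7) = 7
  node29 = max2(7, -7) = 7
  node30 = add(14, 7) = 21
  node31 = add(7, 21) = 28
  node33 = absv(28) = 28
  node34 = sub(7, 28) = -21
  node35 = add(28, -21) = 7
  node36 = neg(7) = -7
  node38 = absv(-7) = 7

After the edit, cleaning proceeds:
  node1: a read changed (input3 0->-2) — executes, giving 7 — identical to its old value.
  node2: a read changed (input3 0->-2) — executes, giving 7 — identical to its old value.
  node5: dirty, but its reads are unchanged (node2 unchanged, input4 unchanged); cached 7 stands.
  node6: dirty, but its reads are unchanged (node5 unchanged); cached -7 stands.
  node10: dirty, but its reads are unchanged (node2 unchanged); cached 7 stands.
  node18: a read changed (input3 0->-2) — executes, giving -7 — identical to its old value.
  node21: dirty, but its reads are unchanged (node10 unchanged, node18 unchanged); cached 0 stands.
  node24: dirty, but its reads are unchanged (node10 unchanged, node21 unchanged); cached 7 stands.
  node26: dirty, but its reads are unchanged (node24 unchanged, node5 unchanged); cached 7 stands.
  node27: dirty, but its reads are unchanged (node24 unchanged, node24 unchanged); cached 14 stands.
  node28: dirty, but its reads are unchanged (node26 unchanged); cached 7 stands.
  node29: dirty, but its reads are unchanged (input4 unchanged, node6 unchanged); cached 7 stands.
  node30: dirty, but its reads are unchanged (node27 unchanged, node28 unchanged); cached 21 stands.
  node31: dirty, but its reads are unchanged (node29 unchanged, node30 unchanged); cached 28 stands.
  node33: dirty, but its reads are unchanged (node31 unchanged); cached 28 stands.
  node34: dirty, but its reads are unchanged (input4 unchanged, node31 unchanged); cached -21 stands.
  node35: dirty, but its reads are unchanged (node33 unchanged, node34 unchanged); cached 7 stands.
  node36: dirty, but its reads are unchanged (node35 unchanged); cached -7 stands.
  node38: dirty, but its reads are unchanged (node36 unchanged); cached 7 stands.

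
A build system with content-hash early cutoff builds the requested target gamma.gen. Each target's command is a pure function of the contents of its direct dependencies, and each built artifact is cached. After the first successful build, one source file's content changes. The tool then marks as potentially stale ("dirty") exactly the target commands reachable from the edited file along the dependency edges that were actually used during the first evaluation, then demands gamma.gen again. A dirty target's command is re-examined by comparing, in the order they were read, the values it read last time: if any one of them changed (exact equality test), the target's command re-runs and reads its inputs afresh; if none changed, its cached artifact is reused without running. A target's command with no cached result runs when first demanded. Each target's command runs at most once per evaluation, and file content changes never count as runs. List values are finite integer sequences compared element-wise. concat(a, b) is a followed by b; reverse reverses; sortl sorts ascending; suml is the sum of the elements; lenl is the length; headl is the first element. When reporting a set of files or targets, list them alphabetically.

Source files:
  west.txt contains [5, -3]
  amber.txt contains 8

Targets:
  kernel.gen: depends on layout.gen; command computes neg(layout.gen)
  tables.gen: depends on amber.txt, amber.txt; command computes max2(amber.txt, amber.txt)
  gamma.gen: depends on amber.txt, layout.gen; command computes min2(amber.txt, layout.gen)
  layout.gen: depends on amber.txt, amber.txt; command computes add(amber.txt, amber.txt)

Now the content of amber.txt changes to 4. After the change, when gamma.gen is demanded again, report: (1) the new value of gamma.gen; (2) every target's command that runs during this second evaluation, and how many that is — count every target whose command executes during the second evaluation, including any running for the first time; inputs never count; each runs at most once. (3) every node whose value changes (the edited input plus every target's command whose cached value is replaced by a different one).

New value of gamma.gen: 4.
Target commands that run: gamma.gen, layout.gen — 2 in total.
Values that change: amber.txt, gamma.gen, layout.gen.

First evaluation (everything demanded from the output):
  layout.gen = add(8, 8) = 16
  gamma.gen = min2(8, 16) = 8

Propagation after the edit:
  layout.gen: runs — amber.txt 8->4; amber.txt 8->4; result 8.
  gamma.gen: runs — amber.txt 8->4; layout.gen 16->8; result 4.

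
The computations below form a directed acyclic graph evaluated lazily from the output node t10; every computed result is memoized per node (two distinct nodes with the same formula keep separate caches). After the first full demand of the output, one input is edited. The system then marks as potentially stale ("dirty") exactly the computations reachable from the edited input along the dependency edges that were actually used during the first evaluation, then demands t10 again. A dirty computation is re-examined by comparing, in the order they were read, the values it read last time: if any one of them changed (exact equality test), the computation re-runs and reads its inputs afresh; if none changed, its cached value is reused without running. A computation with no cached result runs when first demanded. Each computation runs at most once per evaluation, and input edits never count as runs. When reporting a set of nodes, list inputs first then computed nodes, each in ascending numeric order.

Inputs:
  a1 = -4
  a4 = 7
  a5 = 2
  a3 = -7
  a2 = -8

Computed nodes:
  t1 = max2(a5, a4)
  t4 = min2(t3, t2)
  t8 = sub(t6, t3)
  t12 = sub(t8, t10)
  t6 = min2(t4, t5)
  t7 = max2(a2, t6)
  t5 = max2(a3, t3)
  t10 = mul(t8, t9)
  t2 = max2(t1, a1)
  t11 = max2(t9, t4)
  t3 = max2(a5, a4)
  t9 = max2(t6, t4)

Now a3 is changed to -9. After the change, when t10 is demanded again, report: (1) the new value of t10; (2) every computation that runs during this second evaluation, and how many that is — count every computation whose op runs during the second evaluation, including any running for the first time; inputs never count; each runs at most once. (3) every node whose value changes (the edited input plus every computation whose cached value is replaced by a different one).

Demanding t10 again yields 0.
1 computations run: t5.
The nodes whose values change: a3.
Note the absorption at t5: it re-runs yet its value is the same, leaving the output's value untouched.

First demand of the output computes:
  t1 = max2(2, 7) = 7
  t2 = max2(7, -4) = 7
  t3 = max2(2, 7) = 7
  t4 = min2(7, 7) = 7
  t5 = max2(-7, 7) = 7
  t6 = min2(7, 7) = 7
  t8 = sub(7, 7) = 0
  t9 = max2(7, 7) = 7
  t10 = mul(0, 7) = 0

After the edit, cleaning proceeds:
  t5: a read changed (a3 -7->-9) — executes, giving 7 — identical to its old value.
  t6: dirty, but its reads are unchanged (t4 unchanged, t5 unchanged); cached 7 stands.
  t8: dirty, but its reads are unchanged (t6 unchanged, t3 unchanged); cached 0 stands.
  t9: dirty, but its reads are unchanged (t6 unchanged, t4 unchanged); cached 7 stands.
  t10: dirty, but its reads are unchanged (t8 unchanged, t9 unchanged); cached 0 stands.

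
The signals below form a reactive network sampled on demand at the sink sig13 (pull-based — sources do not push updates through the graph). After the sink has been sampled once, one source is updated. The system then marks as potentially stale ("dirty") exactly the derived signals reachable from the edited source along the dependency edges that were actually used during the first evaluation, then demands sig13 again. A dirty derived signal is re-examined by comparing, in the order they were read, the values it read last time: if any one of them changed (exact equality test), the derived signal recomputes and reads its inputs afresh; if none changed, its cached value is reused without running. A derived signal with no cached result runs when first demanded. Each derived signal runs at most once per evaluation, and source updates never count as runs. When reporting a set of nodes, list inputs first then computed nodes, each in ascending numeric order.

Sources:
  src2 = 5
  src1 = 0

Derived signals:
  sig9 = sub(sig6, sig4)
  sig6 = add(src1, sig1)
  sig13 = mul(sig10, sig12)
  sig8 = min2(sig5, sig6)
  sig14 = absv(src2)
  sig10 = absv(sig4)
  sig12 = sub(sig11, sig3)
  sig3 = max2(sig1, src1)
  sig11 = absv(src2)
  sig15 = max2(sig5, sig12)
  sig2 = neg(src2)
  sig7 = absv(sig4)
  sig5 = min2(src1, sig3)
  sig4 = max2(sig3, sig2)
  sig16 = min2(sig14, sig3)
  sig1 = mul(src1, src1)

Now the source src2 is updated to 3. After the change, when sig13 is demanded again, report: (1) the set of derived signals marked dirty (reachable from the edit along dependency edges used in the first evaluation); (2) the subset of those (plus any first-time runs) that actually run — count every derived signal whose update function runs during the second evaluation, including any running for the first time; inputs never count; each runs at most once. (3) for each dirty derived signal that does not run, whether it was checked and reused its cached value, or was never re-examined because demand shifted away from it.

Dirty set: sig2, sig4, sig10, sig11, sig12, sig13.
Run set: sig2, sig4, sig11, sig12, sig13 (5 run).
Re-examined without running (cache reused): sig10.
The important point: at sig10 every value read last time is unchanged, so the dirty flag clears without a run.

Initial pass — values computed on the first demand:
  sig1 = mul(0, 0) = 0
  sig2 = neg(5) = -5
  sig3 = max2(0, 0) = 0
  sig4 = max2(0, -5) = 0
  sig10 = absv(0) = 0
  sig11 = absv(5) = 5
  sig12 = sub(5, 0) = 5
  sig13 = mul(0, 5) = 0

Second demand — change propagation:
  sig2: re-runs because src2 5->3; new result -3.
  sig4: re-runs because sig2 -5->-3; new result 0 (unchanged).
  sig10: re-examined; everything it read last time is the same (sig4 unchanged) — cache 0 kept, no run.
  sig11: re-runs because src2 5->3; new result 3.
  sig12: re-runs because sig11 5->3; new result 3.
  sig13: re-runs because sig12 5->3; new result 0 (unchanged).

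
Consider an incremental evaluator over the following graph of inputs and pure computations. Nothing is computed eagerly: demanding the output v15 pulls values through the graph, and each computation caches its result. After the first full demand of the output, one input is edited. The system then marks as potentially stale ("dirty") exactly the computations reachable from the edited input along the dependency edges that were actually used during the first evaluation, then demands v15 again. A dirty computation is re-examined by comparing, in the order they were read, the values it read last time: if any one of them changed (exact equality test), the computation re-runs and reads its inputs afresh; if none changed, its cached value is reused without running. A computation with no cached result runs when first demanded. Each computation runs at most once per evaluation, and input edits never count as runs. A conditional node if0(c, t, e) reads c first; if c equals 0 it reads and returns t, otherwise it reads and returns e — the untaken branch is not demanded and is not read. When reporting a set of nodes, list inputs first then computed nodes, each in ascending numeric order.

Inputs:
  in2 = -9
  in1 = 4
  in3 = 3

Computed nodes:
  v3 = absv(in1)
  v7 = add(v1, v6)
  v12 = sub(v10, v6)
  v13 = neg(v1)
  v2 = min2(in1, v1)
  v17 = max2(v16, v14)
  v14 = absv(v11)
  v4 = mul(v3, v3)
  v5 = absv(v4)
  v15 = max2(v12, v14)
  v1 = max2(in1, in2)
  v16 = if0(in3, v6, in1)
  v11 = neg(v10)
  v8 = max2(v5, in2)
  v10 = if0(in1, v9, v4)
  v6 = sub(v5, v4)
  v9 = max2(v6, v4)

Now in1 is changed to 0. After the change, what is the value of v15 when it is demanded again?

Initial pass — values computed on the first demand:
  v3 = absv(4) = 4
  v4 = mul(4, 4) = 16
  v5 = absv(16) = 16
  v6 = sub(16, 16) = 0
  v10 = if0(in1=4 -> else branch v4) = 16
  v11 = neg(16) = -16
  v12 = sub(16, 0) = 16
  v14 = absv(-16) = 16
  v15 = max2(16, 16) = 16

Second demand — change propagation:
  v3: re-runs because in1 4->0; new result 0.
  v4: re-runs because v3 4->0; v3 4->0; new result 0.
  v5: re-runs because v4 16->0; new result 0.
  v6: re-runs because v5 16->0; v4 16->0; new result 0 (unchanged).
  v9: newly demanded (no cache) — executes and yields 0.
  v10: re-runs because in1 4->0; v4 16->0; new result 0.
  v11: re-runs because v10 16->0; new result 0.
  v12: re-runs because v10 16->0; new result 0.
  v14: re-runs because v11 -16->0; new result 0.
  v15: re-runs because v12 16->0; v14 16->0; new result 0.

The important point: the flipped condition pulls in fresh nodes; v9 runs for the first time.

v15 now evaluates to 0.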